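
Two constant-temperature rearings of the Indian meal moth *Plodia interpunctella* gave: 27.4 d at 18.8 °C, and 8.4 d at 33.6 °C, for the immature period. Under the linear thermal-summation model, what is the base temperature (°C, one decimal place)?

Equal thermal constants: D₁(T₁ − T_b) = D₂(T₂ − T_b).
27.4·(18.8 − T_b) = 8.4·(33.6 − T_b)
T_b = (27.4·18.8 − 8.4·33.6) / (27.4 − 8.4) = 232.88 / 19.0 = 12.257 °C ≈ 12.3 °C.

12.3 °C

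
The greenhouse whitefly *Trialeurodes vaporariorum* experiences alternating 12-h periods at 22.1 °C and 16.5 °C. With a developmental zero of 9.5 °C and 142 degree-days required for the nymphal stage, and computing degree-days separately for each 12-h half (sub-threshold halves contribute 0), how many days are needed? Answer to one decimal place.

14.5 days

Day half: max(0, 22.1 − 9.5) × 0.5 = 12.6 × 0.5 = 6.30 DD.
Night half: max(0, 16.5 − 9.5) × 0.5 = 7.0 × 0.5 = 3.50 DD.
Per 24 h: 9.80 DD/day.
Duration = 142 / 9.80 = 14.490 ≈ 14.5 days.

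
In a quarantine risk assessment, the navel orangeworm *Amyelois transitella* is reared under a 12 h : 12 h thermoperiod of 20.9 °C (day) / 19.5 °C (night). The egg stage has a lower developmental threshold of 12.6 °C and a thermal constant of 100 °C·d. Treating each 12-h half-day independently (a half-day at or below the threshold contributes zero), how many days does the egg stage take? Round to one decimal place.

Day half: max(0, 20.9 − 12.6) × 0.5 = 8.3 × 0.5 = 4.15 DD.
Night half: max(0, 19.5 − 12.6) × 0.5 = 6.9 × 0.5 = 3.45 DD.
Per 24 h: 7.60 DD/day.
Duration = 100 / 7.60 = 13.158 ≈ 13.2 days.

13.2 days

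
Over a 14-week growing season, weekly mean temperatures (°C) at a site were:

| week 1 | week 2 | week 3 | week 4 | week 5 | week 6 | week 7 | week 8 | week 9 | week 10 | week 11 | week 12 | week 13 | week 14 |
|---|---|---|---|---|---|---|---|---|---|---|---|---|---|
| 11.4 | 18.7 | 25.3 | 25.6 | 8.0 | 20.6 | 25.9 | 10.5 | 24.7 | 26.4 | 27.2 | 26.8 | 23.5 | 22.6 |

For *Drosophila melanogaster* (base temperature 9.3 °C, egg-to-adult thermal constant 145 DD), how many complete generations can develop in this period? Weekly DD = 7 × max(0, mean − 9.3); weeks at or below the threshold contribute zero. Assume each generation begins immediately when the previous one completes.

Weekly DD (7 × max(0, T̄ − 9.3)): 14.7, 65.8, 112.0, 114.1, 0.0, 79.1, 116.2, 8.4, 107.8, 119.7, 125.3, 122.5, 99.4, 93.1.
Season total = 1178.1 DD.
Complete generations = ⌊1178.1 / 145⌋ = 8.

8 generations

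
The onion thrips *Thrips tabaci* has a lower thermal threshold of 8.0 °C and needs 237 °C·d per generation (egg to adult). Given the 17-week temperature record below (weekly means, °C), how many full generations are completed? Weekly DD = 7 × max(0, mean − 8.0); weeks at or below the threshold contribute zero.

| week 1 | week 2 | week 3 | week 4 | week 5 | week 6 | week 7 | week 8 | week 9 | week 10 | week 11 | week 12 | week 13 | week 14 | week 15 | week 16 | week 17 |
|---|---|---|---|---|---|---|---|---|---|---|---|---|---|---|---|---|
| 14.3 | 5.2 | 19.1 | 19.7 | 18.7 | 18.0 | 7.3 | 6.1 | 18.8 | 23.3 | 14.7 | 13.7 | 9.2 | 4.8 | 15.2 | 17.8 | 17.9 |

3 generations

Weekly DD (7 × max(0, T̄ − 8.0)): 44.1, 0.0, 77.7, 81.9, 74.9, 70.0, 0.0, 0.0, 75.6, 107.1, 46.9, 39.9, 8.4, 0.0, 50.4, 68.6, 69.3.
Season total = 814.8 DD.
Complete generations = ⌊814.8 / 237⌋ = 3.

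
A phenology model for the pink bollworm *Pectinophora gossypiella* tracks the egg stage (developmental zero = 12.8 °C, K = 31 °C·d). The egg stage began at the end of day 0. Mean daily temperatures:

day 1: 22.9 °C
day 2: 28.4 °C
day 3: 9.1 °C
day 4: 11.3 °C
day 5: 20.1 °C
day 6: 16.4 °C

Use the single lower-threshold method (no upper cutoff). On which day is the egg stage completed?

Daily DD above 12.8 °C: 10.1, 15.6, 0.0, 0.0, 7.3, 3.6.
Cumulative: 10.1, 25.7, 25.7, 25.7, 33.0, 36.6.
The total first reaches 31 DD on day 5.

day 5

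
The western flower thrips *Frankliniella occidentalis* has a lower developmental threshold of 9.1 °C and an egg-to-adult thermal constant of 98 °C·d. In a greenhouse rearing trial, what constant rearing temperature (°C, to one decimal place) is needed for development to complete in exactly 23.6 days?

13.3 °C

Required daily accumulation = 98 / 23.6 = 4.153 DD/day.
T = T_base + 4.153 = 9.1 + 4.153 = 13.253 ≈ 13.3 °C.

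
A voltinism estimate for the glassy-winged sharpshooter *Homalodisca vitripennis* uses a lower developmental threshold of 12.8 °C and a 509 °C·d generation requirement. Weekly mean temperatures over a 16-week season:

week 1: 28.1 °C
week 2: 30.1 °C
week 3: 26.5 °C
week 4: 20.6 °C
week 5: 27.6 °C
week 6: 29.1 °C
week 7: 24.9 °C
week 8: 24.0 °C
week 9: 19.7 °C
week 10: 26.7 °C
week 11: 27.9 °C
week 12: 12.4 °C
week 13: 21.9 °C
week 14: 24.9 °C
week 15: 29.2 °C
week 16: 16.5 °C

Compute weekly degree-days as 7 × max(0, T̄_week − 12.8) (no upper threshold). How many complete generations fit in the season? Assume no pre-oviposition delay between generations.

2 generations

Weekly DD (7 × max(0, T̄ − 12.8)): 107.1, 121.1, 95.9, 54.6, 103.6, 114.1, 84.7, 78.4, 48.3, 97.3, 105.7, 0.0, 63.7, 84.7, 114.8, 25.9.
Season total = 1299.9 DD.
Complete generations = ⌊1299.9 / 509⌋ = 2.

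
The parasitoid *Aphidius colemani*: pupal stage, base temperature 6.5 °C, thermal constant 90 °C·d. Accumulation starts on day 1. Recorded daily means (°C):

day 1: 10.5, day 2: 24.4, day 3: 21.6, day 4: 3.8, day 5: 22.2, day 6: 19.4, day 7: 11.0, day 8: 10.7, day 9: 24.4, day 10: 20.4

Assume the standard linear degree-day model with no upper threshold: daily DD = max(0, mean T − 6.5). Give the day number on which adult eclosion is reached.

day 9

Daily DD above 6.5 °C: 4.0, 17.9, 15.1, 0.0, 15.7, 12.9, 4.5, 4.2, 17.9, 13.9.
Cumulative: 4.0, 21.9, 37.0, 37.0, 52.7, 65.6, 70.1, 74.3, 92.2, 106.1.
The total first reaches 90 DD on day 9.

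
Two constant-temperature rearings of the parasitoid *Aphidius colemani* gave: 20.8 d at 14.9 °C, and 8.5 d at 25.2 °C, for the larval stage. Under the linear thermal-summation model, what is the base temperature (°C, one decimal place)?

Under the model K = D·(T − T_b), so D₁·(T₁ − T_b) = D₂·(T₂ − T_b).
20.8·(14.9 − T_b) = 8.5·(25.2 − T_b)
T_b = (20.8·14.9 − 8.5·25.2) / (20.8 − 8.5) = 95.72 / 12.3 = 7.782 °C ≈ 7.8 °C.

7.8 °C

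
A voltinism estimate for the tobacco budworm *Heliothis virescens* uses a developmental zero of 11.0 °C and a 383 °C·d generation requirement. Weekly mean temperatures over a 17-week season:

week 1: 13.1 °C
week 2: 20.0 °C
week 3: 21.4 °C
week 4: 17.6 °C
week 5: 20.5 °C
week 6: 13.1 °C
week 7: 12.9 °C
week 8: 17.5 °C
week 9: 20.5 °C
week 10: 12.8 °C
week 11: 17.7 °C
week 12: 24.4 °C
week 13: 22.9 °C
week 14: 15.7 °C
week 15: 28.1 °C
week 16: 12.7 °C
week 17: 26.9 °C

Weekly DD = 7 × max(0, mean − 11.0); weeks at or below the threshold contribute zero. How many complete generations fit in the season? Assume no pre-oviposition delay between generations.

2 generations

Weekly DD (7 × max(0, T̄ − 11.0)): 14.7, 63.0, 72.8, 46.2, 66.5, 14.7, 13.3, 45.5, 66.5, 12.6, 46.9, 93.8, 83.3, 32.9, 119.7, 11.9, 111.3.
Season total = 915.6 DD.
Complete generations = ⌊915.6 / 383⌋ = 2.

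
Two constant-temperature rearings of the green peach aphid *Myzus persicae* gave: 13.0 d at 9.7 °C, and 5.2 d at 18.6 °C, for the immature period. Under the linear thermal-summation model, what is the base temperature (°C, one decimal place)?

Under the model K = D·(T − T_b), so D₁·(T₁ − T_b) = D₂·(T₂ − T_b).
13.0·(9.7 − T_b) = 5.2·(18.6 − T_b)
T_b = (13.0·9.7 − 5.2·18.6) / (13.0 − 5.2) = 29.38 / 7.8 = 3.767 °C ≈ 3.8 °C.

3.8 °C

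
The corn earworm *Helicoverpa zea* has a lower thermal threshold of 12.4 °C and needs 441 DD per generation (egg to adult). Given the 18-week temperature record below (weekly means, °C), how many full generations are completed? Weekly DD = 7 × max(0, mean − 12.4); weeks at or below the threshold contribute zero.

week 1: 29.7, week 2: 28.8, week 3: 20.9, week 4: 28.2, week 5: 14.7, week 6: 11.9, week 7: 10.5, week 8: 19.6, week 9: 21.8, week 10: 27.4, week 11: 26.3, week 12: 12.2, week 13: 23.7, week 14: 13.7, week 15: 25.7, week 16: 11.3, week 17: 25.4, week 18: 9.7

2 generations

Weekly DD (7 × max(0, T̄ − 12.4)): 121.1, 114.8, 59.5, 110.6, 16.1, 0.0, 0.0, 50.4, 65.8, 105.0, 97.3, 0.0, 79.1, 9.1, 93.1, 0.0, 91.0, 0.0.
Season total = 1012.9 DD.
Complete generations = ⌊1012.9 / 441⌋ = 2.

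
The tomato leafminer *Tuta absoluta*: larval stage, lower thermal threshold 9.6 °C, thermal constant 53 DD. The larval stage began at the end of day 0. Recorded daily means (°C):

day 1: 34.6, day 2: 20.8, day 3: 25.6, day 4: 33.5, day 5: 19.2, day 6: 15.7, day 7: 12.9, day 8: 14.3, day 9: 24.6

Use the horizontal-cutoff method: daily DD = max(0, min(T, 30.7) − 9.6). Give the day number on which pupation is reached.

day 4

Daily DD above 9.6 °C (capped at 21.1): 21.1, 11.2, 16.0, 21.1, 9.6, 6.1, 3.3, 4.7, 15.0.
Cumulative: 21.1, 32.3, 48.3, 69.4, 79.0, 85.1, 88.4, 93.1, 108.1.
The total first reaches 53 DD on day 4.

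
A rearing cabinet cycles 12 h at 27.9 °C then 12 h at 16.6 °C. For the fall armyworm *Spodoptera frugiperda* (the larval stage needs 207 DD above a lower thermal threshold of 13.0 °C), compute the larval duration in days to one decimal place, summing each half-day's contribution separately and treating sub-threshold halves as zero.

22.4 days

Day half: max(0, 27.9 − 13.0) × 0.5 = 14.9 × 0.5 = 7.45 DD.
Night half: max(0, 16.6 − 13.0) × 0.5 = 3.6 × 0.5 = 1.80 DD.
Per 24 h: 9.25 DD/day.
Duration = 207 / 9.25 = 22.378 ≈ 22.4 days.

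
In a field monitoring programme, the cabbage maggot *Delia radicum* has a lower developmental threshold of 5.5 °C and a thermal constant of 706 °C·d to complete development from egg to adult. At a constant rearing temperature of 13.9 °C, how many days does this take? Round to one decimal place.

Daily accumulation = 13.9 − 5.5 = 8.4 DD/day.
Duration = 706 / 8.4 = 84.048 ≈ 84.0 days.

84.0 days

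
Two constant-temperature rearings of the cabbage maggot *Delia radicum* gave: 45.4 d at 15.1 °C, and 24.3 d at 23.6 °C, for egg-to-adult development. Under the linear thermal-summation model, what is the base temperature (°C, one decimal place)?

Equal thermal constants: D₁(T₁ − T_b) = D₂(T₂ − T_b).
45.4·(15.1 − T_b) = 24.3·(23.6 − T_b)
T_b = (45.4·15.1 − 24.3·23.6) / (45.4 − 24.3) = 112.06 / 21.1 = 5.311 °C ≈ 5.3 °C.

5.3 °C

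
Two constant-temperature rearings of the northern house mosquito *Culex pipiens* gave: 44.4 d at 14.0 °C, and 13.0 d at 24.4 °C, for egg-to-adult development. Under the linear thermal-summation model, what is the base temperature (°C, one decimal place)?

Under the model K = D·(T − T_b), so D₁·(T₁ − T_b) = D₂·(T₂ − T_b).
44.4·(14.0 − T_b) = 13.0·(24.4 − T_b)
T_b = (44.4·14.0 − 13.0·24.4) / (44.4 − 13.0) = 304.40 / 31.4 = 9.694 °C ≈ 9.7 °C.

9.7 °C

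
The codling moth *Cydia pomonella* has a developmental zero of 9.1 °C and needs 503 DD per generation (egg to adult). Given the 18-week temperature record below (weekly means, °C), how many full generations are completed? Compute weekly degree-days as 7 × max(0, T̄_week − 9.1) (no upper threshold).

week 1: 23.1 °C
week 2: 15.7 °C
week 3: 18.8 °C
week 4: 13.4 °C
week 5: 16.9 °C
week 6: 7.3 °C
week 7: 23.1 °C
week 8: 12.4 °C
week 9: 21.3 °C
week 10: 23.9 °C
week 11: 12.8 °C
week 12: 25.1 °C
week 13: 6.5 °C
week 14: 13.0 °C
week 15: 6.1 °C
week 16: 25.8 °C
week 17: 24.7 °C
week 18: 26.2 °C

Weekly DD (7 × max(0, T̄ − 9.1)): 98.0, 46.2, 67.9, 30.1, 54.6, 0.0, 98.0, 23.1, 85.4, 103.6, 25.9, 112.0, 0.0, 27.3, 0.0, 116.9, 109.2, 119.7.
Season total = 1117.9 DD.
Complete generations = ⌊1117.9 / 503⌋ = 2.

2 generations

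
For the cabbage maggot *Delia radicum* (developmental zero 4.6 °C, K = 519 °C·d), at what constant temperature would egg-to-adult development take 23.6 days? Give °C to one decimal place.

Required daily accumulation = 519 / 23.6 = 21.992 DD/day.
T = T_base + 21.992 = 4.6 + 21.992 = 26.592 ≈ 26.6 °C.

26.6 °C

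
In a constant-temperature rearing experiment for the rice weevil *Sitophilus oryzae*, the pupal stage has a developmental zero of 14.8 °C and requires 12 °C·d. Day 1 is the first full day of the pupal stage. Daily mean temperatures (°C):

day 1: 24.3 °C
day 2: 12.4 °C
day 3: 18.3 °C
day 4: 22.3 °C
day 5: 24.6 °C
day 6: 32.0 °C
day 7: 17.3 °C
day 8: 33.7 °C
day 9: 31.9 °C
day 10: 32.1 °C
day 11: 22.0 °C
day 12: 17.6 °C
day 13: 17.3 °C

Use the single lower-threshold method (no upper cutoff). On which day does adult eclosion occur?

day 3

Daily DD above 14.8 °C: 9.5, 0.0, 3.5, 7.5, 9.8, 17.2, 2.5, 18.9, 17.1, 17.3, 7.2, 2.8, 2.5.
Cumulative: 9.5, 9.5, 13.0, 20.5, 30.3, 47.5, 50.0, 68.9, 86.0, 103.3, 110.5, 113.3, 115.8.
The total first reaches 12 DD on day 3.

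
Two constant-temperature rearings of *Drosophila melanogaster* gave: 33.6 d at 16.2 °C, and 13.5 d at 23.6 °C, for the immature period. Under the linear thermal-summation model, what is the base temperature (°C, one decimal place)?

11.2 °C

Under the model K = D·(T − T_b), so D₁·(T₁ − T_b) = D₂·(T₂ − T_b).
33.6·(16.2 − T_b) = 13.5·(23.6 − T_b)
T_b = (33.6·16.2 − 13.5·23.6) / (33.6 − 13.5) = 225.72 / 20.1 = 11.230 °C ≈ 11.2 °C.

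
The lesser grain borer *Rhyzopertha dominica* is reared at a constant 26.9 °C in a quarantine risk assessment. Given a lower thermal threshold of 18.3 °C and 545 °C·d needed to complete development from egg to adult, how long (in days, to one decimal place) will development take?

63.4 days

Daily accumulation = 26.9 − 18.3 = 8.6 DD/day.
Duration = 545 / 8.6 = 63.372 ≈ 63.4 days.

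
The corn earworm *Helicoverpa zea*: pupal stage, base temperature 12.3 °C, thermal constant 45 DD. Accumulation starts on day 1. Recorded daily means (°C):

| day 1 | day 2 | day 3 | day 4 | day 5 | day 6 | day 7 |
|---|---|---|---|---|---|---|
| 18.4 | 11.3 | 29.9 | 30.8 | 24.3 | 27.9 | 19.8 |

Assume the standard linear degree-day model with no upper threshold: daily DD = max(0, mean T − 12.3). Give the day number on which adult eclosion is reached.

day 5

Daily DD above 12.3 °C: 6.1, 0.0, 17.6, 18.5, 12.0, 15.6, 7.5.
Cumulative: 6.1, 6.1, 23.7, 42.2, 54.2, 69.8, 77.3.
The total first reaches 45 DD on day 5.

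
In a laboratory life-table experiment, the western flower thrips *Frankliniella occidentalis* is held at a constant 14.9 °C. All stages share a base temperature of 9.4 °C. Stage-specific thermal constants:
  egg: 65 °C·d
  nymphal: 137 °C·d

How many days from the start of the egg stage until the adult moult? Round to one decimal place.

36.7 days

Daily accumulation at 14.9 °C = 14.9 − 9.4 = 5.5 DD/day.
Total K = 65 + 137 = 202 DD.
Total duration = 202 / 5.5 = 36.727 ≈ 36.7 days.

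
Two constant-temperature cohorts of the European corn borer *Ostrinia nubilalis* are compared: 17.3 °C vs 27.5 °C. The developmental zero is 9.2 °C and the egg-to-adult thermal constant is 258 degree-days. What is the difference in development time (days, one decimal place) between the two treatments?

At 17.3 °C: 258 / (17.3 − 9.2) = 258 / 8.1 = 31.852 d.
At 27.5 °C: 258 / (27.5 − 9.2) = 258 / 18.3 = 14.098 d.
Difference = |31.852 − 14.098| = 17.753 ≈ 17.8 days.

17.8 days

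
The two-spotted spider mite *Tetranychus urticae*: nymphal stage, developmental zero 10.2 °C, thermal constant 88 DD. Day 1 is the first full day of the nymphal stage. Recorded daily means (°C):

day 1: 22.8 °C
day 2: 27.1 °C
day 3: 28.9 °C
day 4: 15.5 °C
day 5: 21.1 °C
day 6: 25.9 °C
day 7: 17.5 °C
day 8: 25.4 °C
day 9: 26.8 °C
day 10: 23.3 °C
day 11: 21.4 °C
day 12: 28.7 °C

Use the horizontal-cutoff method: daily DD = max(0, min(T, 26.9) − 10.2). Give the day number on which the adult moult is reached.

day 8

Daily DD above 10.2 °C (capped at 16.7): 12.6, 16.7, 16.7, 5.3, 10.9, 15.7, 7.3, 15.2, 16.6, 13.1, 11.2, 16.7.
Cumulative: 12.6, 29.3, 46.0, 51.3, 62.2, 77.9, 85.2, 100.4, 117.0, 130.1, 141.3, 158.0.
The total first reaches 88 DD on day 8.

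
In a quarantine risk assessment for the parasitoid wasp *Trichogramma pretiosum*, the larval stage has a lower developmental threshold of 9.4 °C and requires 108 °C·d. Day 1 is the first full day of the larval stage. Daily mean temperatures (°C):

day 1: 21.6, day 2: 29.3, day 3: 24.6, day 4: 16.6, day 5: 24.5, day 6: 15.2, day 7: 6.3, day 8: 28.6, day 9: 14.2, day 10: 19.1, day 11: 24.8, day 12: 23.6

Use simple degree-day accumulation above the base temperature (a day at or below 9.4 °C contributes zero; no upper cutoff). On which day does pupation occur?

Daily DD above 9.4 °C: 12.2, 19.9, 15.2, 7.2, 15.1, 5.8, 0.0, 19.2, 4.8, 9.7, 15.4, 14.2.
Cumulative: 12.2, 32.1, 47.3, 54.5, 69.6, 75.4, 75.4, 94.6, 99.4, 109.1, 124.5, 138.7.
The total first reaches 108 DD on day 10.

day 10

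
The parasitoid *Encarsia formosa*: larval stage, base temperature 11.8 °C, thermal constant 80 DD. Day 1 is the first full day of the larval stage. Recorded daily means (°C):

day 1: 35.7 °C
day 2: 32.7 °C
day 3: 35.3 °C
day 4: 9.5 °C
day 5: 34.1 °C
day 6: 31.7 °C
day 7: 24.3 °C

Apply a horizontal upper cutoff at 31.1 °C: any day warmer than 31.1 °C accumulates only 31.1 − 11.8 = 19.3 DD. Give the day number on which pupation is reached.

Daily DD above 11.8 °C (capped at 19.3): 19.3, 19.3, 19.3, 0.0, 19.3, 19.3, 12.5.
Cumulative: 19.3, 38.6, 57.9, 57.9, 77.2, 96.5, 109.0.
The total first reaches 80 DD on day 6.

day 6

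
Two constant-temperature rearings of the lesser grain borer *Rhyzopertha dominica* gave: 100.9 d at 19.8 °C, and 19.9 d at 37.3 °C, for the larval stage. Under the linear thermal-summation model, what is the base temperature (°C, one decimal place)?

Under the model K = D·(T − T_b), so D₁·(T₁ − T_b) = D₂·(T₂ − T_b).
100.9·(19.8 − T_b) = 19.9·(37.3 − T_b)
T_b = (100.9·19.8 − 19.9·37.3) / (100.9 − 19.9) = 1255.55 / 81.0 = 15.501 °C ≈ 15.5 °C.

15.5 °C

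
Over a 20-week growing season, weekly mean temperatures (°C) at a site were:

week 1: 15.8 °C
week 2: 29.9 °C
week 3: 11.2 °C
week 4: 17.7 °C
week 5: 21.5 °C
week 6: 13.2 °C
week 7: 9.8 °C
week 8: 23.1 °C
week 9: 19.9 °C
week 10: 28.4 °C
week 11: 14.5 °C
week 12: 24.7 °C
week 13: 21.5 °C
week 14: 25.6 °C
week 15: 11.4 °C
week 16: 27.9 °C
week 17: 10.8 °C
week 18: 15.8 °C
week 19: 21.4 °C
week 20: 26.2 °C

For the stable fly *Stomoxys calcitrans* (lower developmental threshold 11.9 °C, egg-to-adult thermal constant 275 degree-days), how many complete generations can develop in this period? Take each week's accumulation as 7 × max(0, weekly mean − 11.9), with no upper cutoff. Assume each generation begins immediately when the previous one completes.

3 generations

Weekly DD (7 × max(0, T̄ − 11.9)): 27.3, 126.0, 0.0, 40.6, 67.2, 9.1, 0.0, 78.4, 56.0, 115.5, 18.2, 89.6, 67.2, 95.9, 0.0, 112.0, 0.0, 27.3, 66.5, 100.1.
Season total = 1096.9 DD.
Complete generations = ⌊1096.9 / 275⌋ = 3.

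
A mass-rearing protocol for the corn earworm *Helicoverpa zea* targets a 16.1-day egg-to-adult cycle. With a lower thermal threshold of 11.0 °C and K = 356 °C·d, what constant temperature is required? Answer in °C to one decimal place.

33.1 °C

Required daily accumulation = 356 / 16.1 = 22.112 DD/day.
T = T_base + 22.112 = 11.0 + 22.112 = 33.112 ≈ 33.1 °C.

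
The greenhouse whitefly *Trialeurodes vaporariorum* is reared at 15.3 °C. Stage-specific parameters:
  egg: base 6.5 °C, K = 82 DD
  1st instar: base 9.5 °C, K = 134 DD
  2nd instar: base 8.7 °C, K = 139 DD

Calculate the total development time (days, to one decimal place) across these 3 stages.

egg: 82 / (15.3 − 6.5) = 82 / 8.8 = 9.318 d.
1st instar: 134 / (15.3 − 9.5) = 134 / 5.8 = 23.103 d.
2nd instar: 139 / (15.3 − 8.7) = 139 / 6.6 = 21.061 d.
Sum = 53.482 ≈ 53.5 days.

53.5 days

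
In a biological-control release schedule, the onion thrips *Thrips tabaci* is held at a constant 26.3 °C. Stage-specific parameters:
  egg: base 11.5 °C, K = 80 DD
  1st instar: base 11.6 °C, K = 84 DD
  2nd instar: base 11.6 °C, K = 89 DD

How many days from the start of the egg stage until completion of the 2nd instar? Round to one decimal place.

17.2 days

egg: 80 / (26.3 − 11.5) = 80 / 14.8 = 5.405 d.
1st instar: 84 / (26.3 − 11.6) = 84 / 14.7 = 5.714 d.
2nd instar: 89 / (26.3 − 11.6) = 89 / 14.7 = 6.054 d.
Sum = 17.174 ≈ 17.2 days.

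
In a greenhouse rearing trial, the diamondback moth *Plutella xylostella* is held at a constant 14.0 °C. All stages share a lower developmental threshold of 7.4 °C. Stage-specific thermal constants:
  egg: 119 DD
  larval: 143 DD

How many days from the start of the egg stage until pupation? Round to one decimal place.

Daily accumulation at 14.0 °C = 14.0 − 7.4 = 6.6 DD/day.
Total K = 119 + 143 = 262 DD.
Total duration = 262 / 6.6 = 39.697 ≈ 39.7 days.

39.7 days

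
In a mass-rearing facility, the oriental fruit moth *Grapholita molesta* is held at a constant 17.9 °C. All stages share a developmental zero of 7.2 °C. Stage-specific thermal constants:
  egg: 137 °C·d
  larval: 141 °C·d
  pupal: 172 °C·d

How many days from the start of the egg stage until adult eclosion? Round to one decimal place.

42.1 days

Daily accumulation at 17.9 °C = 17.9 − 7.2 = 10.7 DD/day.
Total K = 137 + 141 + 172 = 450 DD.
Total duration = 450 / 10.7 = 42.056 ≈ 42.1 days.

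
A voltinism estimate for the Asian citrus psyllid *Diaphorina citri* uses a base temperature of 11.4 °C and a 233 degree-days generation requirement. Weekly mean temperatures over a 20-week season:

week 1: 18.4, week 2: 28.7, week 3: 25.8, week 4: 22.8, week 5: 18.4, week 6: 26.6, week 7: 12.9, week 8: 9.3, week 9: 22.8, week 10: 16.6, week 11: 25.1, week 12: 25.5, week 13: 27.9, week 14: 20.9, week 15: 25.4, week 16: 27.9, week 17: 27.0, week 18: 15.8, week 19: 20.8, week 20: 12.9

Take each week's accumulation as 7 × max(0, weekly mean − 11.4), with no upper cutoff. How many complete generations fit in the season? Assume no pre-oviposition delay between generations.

Weekly DD (7 × max(0, T̄ − 11.4)): 49.0, 121.1, 100.8, 79.8, 49.0, 106.4, 10.5, 0.0, 79.8, 36.4, 95.9, 98.7, 115.5, 66.5, 98.0, 115.5, 109.2, 30.8, 65.8, 10.5.
Season total = 1439.2 DD.
Complete generations = ⌊1439.2 / 233⌋ = 6.

6 generations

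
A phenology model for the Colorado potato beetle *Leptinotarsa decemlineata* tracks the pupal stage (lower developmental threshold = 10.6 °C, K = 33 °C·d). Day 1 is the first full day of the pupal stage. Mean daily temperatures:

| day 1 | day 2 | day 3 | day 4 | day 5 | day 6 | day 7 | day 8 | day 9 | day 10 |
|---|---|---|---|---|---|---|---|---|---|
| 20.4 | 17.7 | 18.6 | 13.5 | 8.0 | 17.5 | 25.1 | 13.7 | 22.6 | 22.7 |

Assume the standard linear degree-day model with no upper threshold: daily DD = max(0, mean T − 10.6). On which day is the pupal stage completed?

day 6

Daily DD above 10.6 °C: 9.8, 7.1, 8.0, 2.9, 0.0, 6.9, 14.5, 3.1, 12.0, 12.1.
Cumulative: 9.8, 16.9, 24.9, 27.8, 27.8, 34.7, 49.2, 52.3, 64.3, 76.4.
The total first reaches 33 DD on day 6.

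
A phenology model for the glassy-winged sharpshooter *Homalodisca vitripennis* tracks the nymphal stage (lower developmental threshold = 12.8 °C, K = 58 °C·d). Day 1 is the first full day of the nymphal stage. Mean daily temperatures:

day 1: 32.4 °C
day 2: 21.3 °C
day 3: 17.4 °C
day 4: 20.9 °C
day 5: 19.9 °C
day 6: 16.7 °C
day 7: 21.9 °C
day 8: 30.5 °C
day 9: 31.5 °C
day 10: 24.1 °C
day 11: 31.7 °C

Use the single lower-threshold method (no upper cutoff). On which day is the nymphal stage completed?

day 7

Daily DD above 12.8 °C: 19.6, 8.5, 4.6, 8.1, 7.1, 3.9, 9.1, 17.7, 18.7, 11.3, 18.9.
Cumulative: 19.6, 28.1, 32.7, 40.8, 47.9, 51.8, 60.9, 78.6, 97.3, 108.6, 127.5.
The total first reaches 58 DD on day 7.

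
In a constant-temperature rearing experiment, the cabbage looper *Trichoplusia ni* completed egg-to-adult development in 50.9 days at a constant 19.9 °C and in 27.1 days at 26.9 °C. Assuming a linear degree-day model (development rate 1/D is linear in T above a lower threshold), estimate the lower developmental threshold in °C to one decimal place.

Equal thermal constants: D₁(T₁ − T_b) = D₂(T₂ − T_b).
50.9·(19.9 − T_b) = 27.1·(26.9 − T_b)
T_b = (50.9·19.9 − 27.1·26.9) / (50.9 − 27.1) = 283.92 / 23.8 = 11.929 °C ≈ 11.9 °C.

11.9 °C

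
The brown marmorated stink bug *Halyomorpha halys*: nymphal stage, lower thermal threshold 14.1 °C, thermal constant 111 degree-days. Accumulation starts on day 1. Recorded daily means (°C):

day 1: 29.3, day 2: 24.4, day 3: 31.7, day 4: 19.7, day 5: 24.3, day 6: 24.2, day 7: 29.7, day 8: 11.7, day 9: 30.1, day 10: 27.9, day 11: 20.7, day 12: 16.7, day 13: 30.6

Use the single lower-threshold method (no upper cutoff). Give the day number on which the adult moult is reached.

day 10

Daily DD above 14.1 °C: 15.2, 10.3, 17.6, 5.6, 10.2, 10.1, 15.6, 0.0, 16.0, 13.8, 6.6, 2.6, 16.5.
Cumulative: 15.2, 25.5, 43.1, 48.7, 58.9, 69.0, 84.6, 84.6, 100.6, 114.4, 121.0, 123.6, 140.1.
The total first reaches 111 DD on day 10.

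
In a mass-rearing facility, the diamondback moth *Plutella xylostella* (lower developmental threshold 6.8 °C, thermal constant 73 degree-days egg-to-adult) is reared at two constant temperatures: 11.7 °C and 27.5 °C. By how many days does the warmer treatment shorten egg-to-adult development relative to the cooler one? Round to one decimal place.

11.4 days

At 11.7 °C: 73 / (11.7 − 6.8) = 73 / 4.9 = 14.898 d.
At 27.5 °C: 73 / (27.5 − 6.8) = 73 / 20.7 = 3.527 d.
Difference = |14.898 − 3.527| = 11.371 ≈ 11.4 days.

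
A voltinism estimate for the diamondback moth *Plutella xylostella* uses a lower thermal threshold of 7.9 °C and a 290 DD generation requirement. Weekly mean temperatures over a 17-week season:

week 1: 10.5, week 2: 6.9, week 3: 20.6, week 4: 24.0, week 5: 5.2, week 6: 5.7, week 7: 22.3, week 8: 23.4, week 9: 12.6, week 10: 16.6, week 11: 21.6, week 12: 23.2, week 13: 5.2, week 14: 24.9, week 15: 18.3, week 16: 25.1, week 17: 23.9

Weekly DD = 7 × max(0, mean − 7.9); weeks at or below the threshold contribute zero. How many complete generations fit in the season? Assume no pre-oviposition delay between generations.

3 generations

Weekly DD (7 × max(0, T̄ − 7.9)): 18.2, 0.0, 88.9, 112.7, 0.0, 0.0, 100.8, 108.5, 32.9, 60.9, 95.9, 107.1, 0.0, 119.0, 72.8, 120.4, 112.0.
Season total = 1150.1 DD.
Complete generations = ⌊1150.1 / 290⌋ = 3.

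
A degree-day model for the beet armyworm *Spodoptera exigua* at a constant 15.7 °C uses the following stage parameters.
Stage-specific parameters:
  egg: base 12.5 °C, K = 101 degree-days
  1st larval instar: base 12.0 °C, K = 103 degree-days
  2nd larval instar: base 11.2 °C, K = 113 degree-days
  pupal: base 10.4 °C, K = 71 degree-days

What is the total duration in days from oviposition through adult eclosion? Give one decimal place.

97.9 days

egg: 101 / (15.7 − 12.5) = 101 / 3.2 = 31.563 d.
1st larval instar: 103 / (15.7 − 12.0) = 103 / 3.7 = 27.838 d.
2nd larval instar: 113 / (15.7 − 11.2) = 113 / 4.5 = 25.111 d.
pupal: 71 / (15.7 − 10.4) = 71 / 5.3 = 13.396 d.
Sum = 97.908 ≈ 97.9 days.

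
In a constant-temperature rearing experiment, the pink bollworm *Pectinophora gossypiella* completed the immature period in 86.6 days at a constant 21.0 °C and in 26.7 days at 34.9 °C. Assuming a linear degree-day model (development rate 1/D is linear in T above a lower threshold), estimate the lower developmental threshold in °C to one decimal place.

14.8 °C

Under the model K = D·(T − T_b), so D₁·(T₁ − T_b) = D₂·(T₂ − T_b).
86.6·(21.0 − T_b) = 26.7·(34.9 − T_b)
T_b = (86.6·21.0 − 26.7·34.9) / (86.6 − 26.7) = 886.77 / 59.9 = 14.804 °C ≈ 14.8 °C.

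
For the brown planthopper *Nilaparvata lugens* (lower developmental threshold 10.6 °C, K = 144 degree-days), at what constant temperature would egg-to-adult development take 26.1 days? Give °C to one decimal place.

Required daily accumulation = 144 / 26.1 = 5.517 DD/day.
T = T_base + 5.517 = 10.6 + 5.517 = 16.117 ≈ 16.1 °C.

16.1 °C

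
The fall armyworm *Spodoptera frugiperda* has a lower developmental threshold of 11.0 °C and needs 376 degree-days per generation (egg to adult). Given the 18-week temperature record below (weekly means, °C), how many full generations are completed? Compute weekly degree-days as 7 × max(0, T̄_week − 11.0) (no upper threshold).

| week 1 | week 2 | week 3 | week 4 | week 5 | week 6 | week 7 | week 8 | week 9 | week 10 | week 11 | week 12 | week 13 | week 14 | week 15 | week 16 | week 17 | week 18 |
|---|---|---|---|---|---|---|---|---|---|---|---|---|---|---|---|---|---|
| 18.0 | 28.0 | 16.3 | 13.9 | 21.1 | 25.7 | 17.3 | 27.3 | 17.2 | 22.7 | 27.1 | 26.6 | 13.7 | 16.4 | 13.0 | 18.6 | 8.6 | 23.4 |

Weekly DD (7 × max(0, T̄ − 11.0)): 49.0, 119.0, 37.1, 20.3, 70.7, 102.9, 44.1, 114.1, 43.4, 81.9, 112.7, 109.2, 18.9, 37.8, 14.0, 53.2, 0.0, 86.8.
Season total = 1115.1 DD.
Complete generations = ⌊1115.1 / 376⌋ = 2.

2 generations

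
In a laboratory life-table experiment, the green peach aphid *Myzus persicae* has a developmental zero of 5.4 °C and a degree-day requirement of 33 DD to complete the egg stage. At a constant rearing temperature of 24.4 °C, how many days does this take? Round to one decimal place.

1.7 days

Daily accumulation = 24.4 − 5.4 = 19.0 DD/day.
Duration = 33 / 19.0 = 1.737 ≈ 1.7 days.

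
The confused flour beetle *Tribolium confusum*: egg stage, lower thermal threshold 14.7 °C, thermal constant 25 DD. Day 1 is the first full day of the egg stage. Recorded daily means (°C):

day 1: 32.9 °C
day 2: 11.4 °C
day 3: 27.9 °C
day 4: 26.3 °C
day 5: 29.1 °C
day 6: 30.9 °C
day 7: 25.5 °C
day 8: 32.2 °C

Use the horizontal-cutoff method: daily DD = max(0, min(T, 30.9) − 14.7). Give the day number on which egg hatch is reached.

Daily DD above 14.7 °C (capped at 16.2): 16.2, 0.0, 13.2, 11.6, 14.4, 16.2, 10.8, 16.2.
Cumulative: 16.2, 16.2, 29.4, 41.0, 55.4, 71.6, 82.4, 98.6.
The total first reaches 25 DD on day 3.

day 3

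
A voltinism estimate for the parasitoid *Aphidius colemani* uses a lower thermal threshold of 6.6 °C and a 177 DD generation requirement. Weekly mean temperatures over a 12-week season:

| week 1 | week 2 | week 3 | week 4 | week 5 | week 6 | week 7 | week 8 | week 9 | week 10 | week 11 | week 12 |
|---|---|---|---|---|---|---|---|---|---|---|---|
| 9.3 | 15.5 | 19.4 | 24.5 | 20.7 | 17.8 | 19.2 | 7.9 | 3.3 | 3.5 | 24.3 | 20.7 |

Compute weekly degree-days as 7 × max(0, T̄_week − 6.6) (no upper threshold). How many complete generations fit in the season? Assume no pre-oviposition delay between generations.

Weekly DD (7 × max(0, T̄ − 6.6)): 18.9, 62.3, 89.6, 125.3, 98.7, 78.4, 88.2, 9.1, 0.0, 0.0, 123.9, 98.7.
Season total = 793.1 DD.
Complete generations = ⌊793.1 / 177⌋ = 4.

4 generations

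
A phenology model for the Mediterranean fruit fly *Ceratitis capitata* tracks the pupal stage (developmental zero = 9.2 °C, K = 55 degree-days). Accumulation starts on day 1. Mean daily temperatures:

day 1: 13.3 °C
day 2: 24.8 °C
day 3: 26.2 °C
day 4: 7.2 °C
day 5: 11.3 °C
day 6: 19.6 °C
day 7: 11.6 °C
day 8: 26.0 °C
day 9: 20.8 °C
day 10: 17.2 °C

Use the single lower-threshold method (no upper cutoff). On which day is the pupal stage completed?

Daily DD above 9.2 °C: 4.1, 15.6, 17.0, 0.0, 2.1, 10.4, 2.4, 16.8, 11.6, 8.0.
Cumulative: 4.1, 19.7, 36.7, 36.7, 38.8, 49.2, 51.6, 68.4, 80.0, 88.0.
The total first reaches 55 DD on day 8.

day 8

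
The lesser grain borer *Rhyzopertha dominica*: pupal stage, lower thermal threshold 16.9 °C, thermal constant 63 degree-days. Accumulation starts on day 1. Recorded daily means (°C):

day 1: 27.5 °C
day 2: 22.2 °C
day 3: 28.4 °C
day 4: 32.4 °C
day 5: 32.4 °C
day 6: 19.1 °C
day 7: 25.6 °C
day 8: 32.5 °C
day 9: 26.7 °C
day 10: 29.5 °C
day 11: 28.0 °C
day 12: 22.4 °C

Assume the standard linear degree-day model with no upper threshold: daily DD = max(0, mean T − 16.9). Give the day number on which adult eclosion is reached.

day 7

Daily DD above 16.9 °C: 10.6, 5.3, 11.5, 15.5, 15.5, 2.2, 8.7, 15.6, 9.8, 12.6, 11.1, 5.5.
Cumulative: 10.6, 15.9, 27.4, 42.9, 58.4, 60.6, 69.3, 84.9, 94.7, 107.3, 118.4, 123.9.
The total first reaches 63 DD on day 7.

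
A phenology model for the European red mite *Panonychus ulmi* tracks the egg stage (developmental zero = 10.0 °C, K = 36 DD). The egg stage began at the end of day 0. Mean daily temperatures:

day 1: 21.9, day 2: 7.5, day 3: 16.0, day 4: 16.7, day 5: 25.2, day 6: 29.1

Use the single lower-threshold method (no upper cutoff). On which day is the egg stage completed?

day 5

Daily DD above 10.0 °C: 11.9, 0.0, 6.0, 6.7, 15.2, 19.1.
Cumulative: 11.9, 11.9, 17.9, 24.6, 39.8, 58.9.
The total first reaches 36 DD on day 5.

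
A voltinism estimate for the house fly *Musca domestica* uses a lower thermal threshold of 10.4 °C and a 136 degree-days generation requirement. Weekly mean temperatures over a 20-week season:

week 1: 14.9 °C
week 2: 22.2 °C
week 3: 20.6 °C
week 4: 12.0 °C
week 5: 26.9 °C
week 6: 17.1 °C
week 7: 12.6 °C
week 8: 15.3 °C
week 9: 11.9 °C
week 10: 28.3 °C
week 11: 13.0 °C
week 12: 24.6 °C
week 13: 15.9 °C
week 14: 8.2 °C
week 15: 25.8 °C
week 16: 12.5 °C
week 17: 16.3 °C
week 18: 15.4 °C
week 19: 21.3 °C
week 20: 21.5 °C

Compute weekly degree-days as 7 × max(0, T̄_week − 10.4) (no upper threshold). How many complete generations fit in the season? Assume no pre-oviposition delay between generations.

Weekly DD (7 × max(0, T̄ − 10.4)): 31.5, 82.6, 71.4, 11.2, 115.5, 46.9, 15.4, 34.3, 10.5, 125.3, 18.2, 99.4, 38.5, 0.0, 107.8, 14.7, 41.3, 35.0, 76.3, 77.7.
Season total = 1053.5 DD.
Complete generations = ⌊1053.5 / 136⌋ = 7.

7 generations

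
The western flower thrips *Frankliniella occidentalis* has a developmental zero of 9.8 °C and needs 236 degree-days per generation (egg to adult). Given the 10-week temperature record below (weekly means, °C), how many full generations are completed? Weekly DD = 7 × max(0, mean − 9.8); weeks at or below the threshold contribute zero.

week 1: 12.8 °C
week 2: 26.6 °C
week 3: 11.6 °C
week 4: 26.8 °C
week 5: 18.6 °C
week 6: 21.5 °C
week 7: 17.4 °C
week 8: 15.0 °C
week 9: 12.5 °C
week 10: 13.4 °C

2 generations

Weekly DD (7 × max(0, T̄ − 9.8)): 21.0, 117.6, 12.6, 119.0, 61.6, 81.9, 53.2, 36.4, 18.9, 25.2.
Season total = 547.4 DD.
Complete generations = ⌊547.4 / 236⌋ = 2.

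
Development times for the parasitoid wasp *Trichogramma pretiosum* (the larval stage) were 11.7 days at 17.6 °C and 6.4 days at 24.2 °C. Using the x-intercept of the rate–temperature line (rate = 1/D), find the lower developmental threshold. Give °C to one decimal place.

9.6 °C

Under the model K = D·(T − T_b), so D₁·(T₁ − T_b) = D₂·(T₂ − T_b).
11.7·(17.6 − T_b) = 6.4·(24.2 − T_b)
T_b = (11.7·17.6 − 6.4·24.2) / (11.7 − 6.4) = 51.04 / 5.3 = 9.630 °C ≈ 9.6 °C.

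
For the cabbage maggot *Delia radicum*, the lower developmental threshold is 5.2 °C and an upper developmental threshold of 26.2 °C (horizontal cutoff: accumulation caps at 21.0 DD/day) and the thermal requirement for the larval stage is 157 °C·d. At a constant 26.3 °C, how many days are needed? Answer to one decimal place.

Temperature 26.3 °C exceeds the upper threshold, so daily accumulation caps at 26.2 − 5.2 = 21.0 DD/day.
Duration = 157 / 21.0 = 7.476 ≈ 7.5 days.

7.5 days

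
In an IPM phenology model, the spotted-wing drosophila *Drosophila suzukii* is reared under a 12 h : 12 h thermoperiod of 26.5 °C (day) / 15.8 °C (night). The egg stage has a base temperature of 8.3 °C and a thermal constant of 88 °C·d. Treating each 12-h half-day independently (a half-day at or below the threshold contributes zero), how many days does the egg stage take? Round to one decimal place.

Day half: max(0, 26.5 − 8.3) × 0.5 = 18.2 × 0.5 = 9.10 DD.
Night half: max(0, 15.8 − 8.3) × 0.5 = 7.5 × 0.5 = 3.75 DD.
Per 24 h: 12.85 DD/day.
Duration = 88 / 12.85 = 6.848 ≈ 6.8 days.

6.8 days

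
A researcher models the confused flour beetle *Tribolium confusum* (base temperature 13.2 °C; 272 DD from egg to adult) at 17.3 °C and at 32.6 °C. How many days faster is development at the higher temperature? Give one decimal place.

At 17.3 °C: 272 / (17.3 − 13.2) = 272 / 4.1 = 66.341 d.
At 32.6 °C: 272 / (32.6 − 13.2) = 272 / 19.4 = 14.021 d.
Difference = |66.341 − 14.021| = 52.321 ≈ 52.3 days.

52.3 days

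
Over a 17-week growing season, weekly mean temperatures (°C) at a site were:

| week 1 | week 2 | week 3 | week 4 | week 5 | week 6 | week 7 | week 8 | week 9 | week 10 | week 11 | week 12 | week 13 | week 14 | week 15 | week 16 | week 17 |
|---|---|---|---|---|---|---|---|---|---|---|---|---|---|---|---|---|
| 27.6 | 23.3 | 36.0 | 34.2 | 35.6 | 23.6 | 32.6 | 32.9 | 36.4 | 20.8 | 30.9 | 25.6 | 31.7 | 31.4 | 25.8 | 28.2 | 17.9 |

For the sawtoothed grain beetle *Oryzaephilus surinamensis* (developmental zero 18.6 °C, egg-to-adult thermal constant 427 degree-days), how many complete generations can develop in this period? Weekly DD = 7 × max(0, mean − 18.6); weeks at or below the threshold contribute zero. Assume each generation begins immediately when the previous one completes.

2 generations

Weekly DD (7 × max(0, T̄ − 18.6)): 63.0, 32.9, 121.8, 109.2, 119.0, 35.0, 98.0, 100.1, 124.6, 15.4, 86.1, 49.0, 91.7, 89.6, 50.4, 67.2, 0.0.
Season total = 1253.0 DD.
Complete generations = ⌊1253.0 / 427⌋ = 2.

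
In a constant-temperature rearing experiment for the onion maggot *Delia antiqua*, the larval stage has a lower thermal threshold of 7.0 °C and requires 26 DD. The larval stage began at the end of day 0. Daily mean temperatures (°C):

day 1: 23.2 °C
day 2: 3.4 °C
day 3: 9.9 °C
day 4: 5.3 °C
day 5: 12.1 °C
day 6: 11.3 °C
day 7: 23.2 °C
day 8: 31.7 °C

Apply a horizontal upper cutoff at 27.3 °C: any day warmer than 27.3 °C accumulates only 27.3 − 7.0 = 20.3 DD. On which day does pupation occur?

day 6

Daily DD above 7.0 °C (capped at 20.3): 16.2, 0.0, 2.9, 0.0, 5.1, 4.3, 16.2, 20.3.
Cumulative: 16.2, 16.2, 19.1, 19.1, 24.2, 28.5, 44.7, 65.0.
The total first reaches 26 DD on day 6.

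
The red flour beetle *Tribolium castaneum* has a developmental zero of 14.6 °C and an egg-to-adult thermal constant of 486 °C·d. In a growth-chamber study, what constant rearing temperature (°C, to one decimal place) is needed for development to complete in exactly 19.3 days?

Required daily accumulation = 486 / 19.3 = 25.181 DD/day.
T = T_base + 25.181 = 14.6 + 25.181 = 39.781 ≈ 39.8 °C.

39.8 °C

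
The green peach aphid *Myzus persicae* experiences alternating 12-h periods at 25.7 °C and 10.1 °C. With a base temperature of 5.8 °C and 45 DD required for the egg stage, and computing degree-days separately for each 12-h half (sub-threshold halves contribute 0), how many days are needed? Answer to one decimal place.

3.7 days

Day half: max(0, 25.7 − 5.8) × 0.5 = 19.9 × 0.5 = 9.95 DD.
Night half: max(0, 10.1 − 5.8) × 0.5 = 4.3 × 0.5 = 2.15 DD.
Per 24 h: 12.10 DD/day.
Duration = 45 / 12.10 = 3.719 ≈ 3.7 days.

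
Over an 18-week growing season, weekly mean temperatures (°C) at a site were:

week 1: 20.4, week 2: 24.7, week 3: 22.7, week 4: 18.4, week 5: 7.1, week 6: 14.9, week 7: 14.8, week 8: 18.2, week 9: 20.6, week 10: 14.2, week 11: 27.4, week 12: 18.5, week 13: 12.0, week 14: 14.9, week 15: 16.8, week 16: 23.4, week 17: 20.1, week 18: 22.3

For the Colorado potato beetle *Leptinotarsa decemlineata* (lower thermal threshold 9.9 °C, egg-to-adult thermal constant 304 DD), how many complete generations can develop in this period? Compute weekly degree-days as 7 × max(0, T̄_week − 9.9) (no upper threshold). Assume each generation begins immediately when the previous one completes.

3 generations

Weekly DD (7 × max(0, T̄ − 9.9)): 73.5, 103.6, 89.6, 59.5, 0.0, 35.0, 34.3, 58.1, 74.9, 30.1, 122.5, 60.2, 14.7, 35.0, 48.3, 94.5, 71.4, 86.8.
Season total = 1092.0 DD.
Complete generations = ⌊1092.0 / 304⌋ = 3.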